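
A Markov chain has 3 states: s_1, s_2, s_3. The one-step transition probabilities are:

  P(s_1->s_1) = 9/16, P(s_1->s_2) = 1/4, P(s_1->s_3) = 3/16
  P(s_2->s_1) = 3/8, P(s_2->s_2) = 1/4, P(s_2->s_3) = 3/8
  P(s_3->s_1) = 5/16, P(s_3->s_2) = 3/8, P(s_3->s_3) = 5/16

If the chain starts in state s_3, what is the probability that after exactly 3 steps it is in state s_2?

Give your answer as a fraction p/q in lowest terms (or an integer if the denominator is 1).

Computing P^3 by repeated multiplication:
P^1 =
  s_1: [9/16, 1/4, 3/16]
  s_2: [3/8, 1/4, 3/8]
  s_3: [5/16, 3/8, 5/16]
P^2 =
  s_1: [15/32, 35/128, 33/128]
  s_2: [27/64, 19/64, 9/32]
  s_3: [53/128, 37/128, 19/64]
P^3 =
  s_1: [915/2048, 289/1024, 555/2048]
  s_2: [447/1024, 73/256, 285/1024]
  s_3: [889/2048, 147/512, 571/2048]

(P^3)[s_3 -> s_2] = 147/512

Answer: 147/512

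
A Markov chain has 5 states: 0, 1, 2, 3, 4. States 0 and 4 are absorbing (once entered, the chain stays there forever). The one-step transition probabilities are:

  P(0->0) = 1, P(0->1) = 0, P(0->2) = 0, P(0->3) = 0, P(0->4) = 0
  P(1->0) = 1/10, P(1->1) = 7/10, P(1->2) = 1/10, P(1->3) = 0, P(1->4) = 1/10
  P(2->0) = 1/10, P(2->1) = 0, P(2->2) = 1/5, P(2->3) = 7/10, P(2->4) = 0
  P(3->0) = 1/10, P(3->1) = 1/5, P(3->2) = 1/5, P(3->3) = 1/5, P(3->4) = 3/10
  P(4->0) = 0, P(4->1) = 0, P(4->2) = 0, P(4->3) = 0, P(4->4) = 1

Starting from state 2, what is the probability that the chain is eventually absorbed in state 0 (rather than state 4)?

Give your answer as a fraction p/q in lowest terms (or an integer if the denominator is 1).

Let a_i = P(absorbed in 0 | start in state i).
Boundary conditions: a_0 = 1, a_4 = 0.
For each transient state i, a_i = sum_j P(i->j) * a_j:
  a_1 = 1/10*a_0 + 7/10*a_1 + 1/10*a_2 + 0*a_3 + 1/10*a_4
  a_2 = 1/10*a_0 + 0*a_1 + 1/5*a_2 + 7/10*a_3 + 0*a_4
  a_3 = 1/10*a_0 + 1/5*a_1 + 1/5*a_2 + 1/5*a_3 + 3/10*a_4

Substituting a_0 = 1 and a_4 = 0, rearrange to (I - Q) a = r where r[i] = P(i -> 0):
  [3/10, -1/10, 0] . (a_1, a_2, a_3) = 1/10
  [0, 4/5, -7/10] . (a_1, a_2, a_3) = 1/10
  [-1/5, -1/5, 4/5] . (a_1, a_2, a_3) = 1/10

Solving yields:
  a_1 = 65/136
  a_2 = 59/136
  a_3 = 6/17

Starting state is 2, so the absorption probability is a_2 = 59/136.

Answer: 59/136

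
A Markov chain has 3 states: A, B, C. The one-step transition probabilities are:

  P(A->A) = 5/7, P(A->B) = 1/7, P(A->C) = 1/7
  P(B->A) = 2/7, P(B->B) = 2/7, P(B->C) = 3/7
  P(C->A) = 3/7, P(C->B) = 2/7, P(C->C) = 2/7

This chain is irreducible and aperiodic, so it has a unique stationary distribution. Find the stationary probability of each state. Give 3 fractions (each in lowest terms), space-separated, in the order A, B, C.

Answer: 19/34 7/34 4/17

Derivation:
The stationary distribution satisfies pi = pi * P, i.e.:
  pi_A = 5/7*pi_A + 2/7*pi_B + 3/7*pi_C
  pi_B = 1/7*pi_A + 2/7*pi_B + 2/7*pi_C
  pi_C = 1/7*pi_A + 3/7*pi_B + 2/7*pi_C
with normalization: pi_A + pi_B + pi_C = 1.

Using the first 2 balance equations plus normalization, the linear system A*pi = b is:
  [-2/7, 2/7, 3/7] . pi = 0
  [1/7, -5/7, 2/7] . pi = 0
  [1, 1, 1] . pi = 1

Solving yields:
  pi_A = 19/34
  pi_B = 7/34
  pi_C = 4/17

Verification (pi * P):
  19/34*5/7 + 7/34*2/7 + 4/17*3/7 = 19/34 = pi_A  (ok)
  19/34*1/7 + 7/34*2/7 + 4/17*2/7 = 7/34 = pi_B  (ok)
  19/34*1/7 + 7/34*3/7 + 4/17*2/7 = 4/17 = pi_C  (ok)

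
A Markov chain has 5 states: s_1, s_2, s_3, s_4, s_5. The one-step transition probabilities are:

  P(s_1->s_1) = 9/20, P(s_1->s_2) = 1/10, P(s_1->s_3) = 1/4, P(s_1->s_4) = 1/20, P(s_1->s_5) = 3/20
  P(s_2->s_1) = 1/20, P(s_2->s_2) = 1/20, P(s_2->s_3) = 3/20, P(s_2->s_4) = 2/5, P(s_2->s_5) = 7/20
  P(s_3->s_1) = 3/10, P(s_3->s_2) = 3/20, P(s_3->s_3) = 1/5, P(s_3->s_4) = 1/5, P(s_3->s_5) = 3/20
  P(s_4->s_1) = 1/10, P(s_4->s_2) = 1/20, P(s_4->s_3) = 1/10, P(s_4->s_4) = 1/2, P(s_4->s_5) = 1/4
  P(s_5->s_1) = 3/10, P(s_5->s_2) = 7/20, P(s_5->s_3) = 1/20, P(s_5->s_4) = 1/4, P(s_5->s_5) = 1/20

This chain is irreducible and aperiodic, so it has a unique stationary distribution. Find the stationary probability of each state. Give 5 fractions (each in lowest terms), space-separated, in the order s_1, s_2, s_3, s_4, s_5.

Answer: 13116/53123 7076/53123 15863/106246 30193/106246 9903/53123

Derivation:
The stationary distribution satisfies pi = pi * P, i.e.:
  pi_s_1 = 9/20*pi_s_1 + 1/20*pi_s_2 + 3/10*pi_s_3 + 1/10*pi_s_4 + 3/10*pi_s_5
  pi_s_2 = 1/10*pi_s_1 + 1/20*pi_s_2 + 3/20*pi_s_3 + 1/20*pi_s_4 + 7/20*pi_s_5
  pi_s_3 = 1/4*pi_s_1 + 3/20*pi_s_2 + 1/5*pi_s_3 + 1/10*pi_s_4 + 1/20*pi_s_5
  pi_s_4 = 1/20*pi_s_1 + 2/5*pi_s_2 + 1/5*pi_s_3 + 1/2*pi_s_4 + 1/4*pi_s_5
  pi_s_5 = 3/20*pi_s_1 + 7/20*pi_s_2 + 3/20*pi_s_3 + 1/4*pi_s_4 + 1/20*pi_s_5
with normalization: pi_s_1 + pi_s_2 + pi_s_3 + pi_s_4 + pi_s_5 = 1.

Using the first 4 balance equations plus normalization, the linear system A*pi = b is:
  [-11/20, 1/20, 3/10, 1/10, 3/10] . pi = 0
  [1/10, -19/20, 3/20, 1/20, 7/20] . pi = 0
  [1/4, 3/20, -4/5, 1/10, 1/20] . pi = 0
  [1/20, 2/5, 1/5, -1/2, 1/4] . pi = 0
  [1, 1, 1, 1, 1] . pi = 1

Solving yields:
  pi_s_1 = 13116/53123
  pi_s_2 = 7076/53123
  pi_s_3 = 15863/106246
  pi_s_4 = 30193/106246
  pi_s_5 = 9903/53123

Verification (pi * P):
  13116/53123*9/20 + 7076/53123*1/20 + 15863/106246*3/10 + 30193/106246*1/10 + 9903/53123*3/10 = 13116/53123 = pi_s_1  (ok)
  13116/53123*1/10 + 7076/53123*1/20 + 15863/106246*3/20 + 30193/106246*1/20 + 9903/53123*7/20 = 7076/53123 = pi_s_2  (ok)
  13116/53123*1/4 + 7076/53123*3/20 + 15863/106246*1/5 + 30193/106246*1/10 + 9903/53123*1/20 = 15863/106246 = pi_s_3  (ok)
  13116/53123*1/20 + 7076/53123*2/5 + 15863/106246*1/5 + 30193/106246*1/2 + 9903/53123*1/4 = 30193/106246 = pi_s_4  (ok)
  13116/53123*3/20 + 7076/53123*7/20 + 15863/106246*3/20 + 30193/106246*1/4 + 9903/53123*1/20 = 9903/53123 = pi_s_5  (ok)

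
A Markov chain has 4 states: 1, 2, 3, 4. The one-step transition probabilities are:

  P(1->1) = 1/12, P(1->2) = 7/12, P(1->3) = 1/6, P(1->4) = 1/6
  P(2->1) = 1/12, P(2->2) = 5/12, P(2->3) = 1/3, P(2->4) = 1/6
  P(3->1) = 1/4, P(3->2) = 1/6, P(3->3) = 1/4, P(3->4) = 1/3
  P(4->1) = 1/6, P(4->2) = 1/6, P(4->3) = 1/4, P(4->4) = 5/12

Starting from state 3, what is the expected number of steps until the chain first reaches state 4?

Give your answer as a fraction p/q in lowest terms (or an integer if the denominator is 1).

Let h_i = expected steps to first reach 4 from state i.
Boundary: h_4 = 0.
First-step equations for the other states:
  h_1 = 1 + 1/12*h_1 + 7/12*h_2 + 1/6*h_3 + 1/6*h_4
  h_2 = 1 + 1/12*h_1 + 5/12*h_2 + 1/3*h_3 + 1/6*h_4
  h_3 = 1 + 1/4*h_1 + 1/6*h_2 + 1/4*h_3 + 1/3*h_4

Substituting h_4 = 0 and rearranging gives the linear system (I - Q) h = 1:
  [11/12, -7/12, -1/6] . (h_1, h_2, h_3) = 1
  [-1/12, 7/12, -1/3] . (h_1, h_2, h_3) = 1
  [-1/4, -1/6, 3/4] . (h_1, h_2, h_3) = 1

Solving yields:
  h_1 = 492/103
  h_2 = 480/103
  h_3 = 408/103

Starting state is 3, so the expected hitting time is h_3 = 408/103.

Answer: 408/103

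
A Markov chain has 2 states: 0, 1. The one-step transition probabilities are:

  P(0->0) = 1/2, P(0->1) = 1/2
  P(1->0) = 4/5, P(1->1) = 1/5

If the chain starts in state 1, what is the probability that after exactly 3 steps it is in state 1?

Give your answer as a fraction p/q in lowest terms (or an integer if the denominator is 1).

Computing P^3 by repeated multiplication:
P^1 =
  0: [1/2, 1/2]
  1: [4/5, 1/5]
P^2 =
  0: [13/20, 7/20]
  1: [14/25, 11/25]
P^3 =
  0: [121/200, 79/200]
  1: [79/125, 46/125]

(P^3)[1 -> 1] = 46/125

Answer: 46/125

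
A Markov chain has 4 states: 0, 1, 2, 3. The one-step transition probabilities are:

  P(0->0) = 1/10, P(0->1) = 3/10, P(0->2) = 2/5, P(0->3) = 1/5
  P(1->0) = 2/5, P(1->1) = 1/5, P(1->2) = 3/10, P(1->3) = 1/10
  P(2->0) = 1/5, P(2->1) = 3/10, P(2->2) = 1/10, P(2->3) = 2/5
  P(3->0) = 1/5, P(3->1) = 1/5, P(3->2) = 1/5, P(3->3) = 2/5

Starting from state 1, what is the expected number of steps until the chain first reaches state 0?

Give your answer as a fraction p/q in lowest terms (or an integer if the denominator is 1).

Answer: 435/133

Derivation:
Let h_i = expected steps to first reach 0 from state i.
Boundary: h_0 = 0.
First-step equations for the other states:
  h_1 = 1 + 2/5*h_0 + 1/5*h_1 + 3/10*h_2 + 1/10*h_3
  h_2 = 1 + 1/5*h_0 + 3/10*h_1 + 1/10*h_2 + 2/5*h_3
  h_3 = 1 + 1/5*h_0 + 1/5*h_1 + 1/5*h_2 + 2/5*h_3

Substituting h_0 = 0 and rearranging gives the linear system (I - Q) h = 1:
  [4/5, -3/10, -1/10] . (h_1, h_2, h_3) = 1
  [-3/10, 9/10, -2/5] . (h_1, h_2, h_3) = 1
  [-1/5, -1/5, 3/5] . (h_1, h_2, h_3) = 1

Solving yields:
  h_1 = 435/133
  h_2 = 535/133
  h_3 = 545/133

Starting state is 1, so the expected hitting time is h_1 = 435/133.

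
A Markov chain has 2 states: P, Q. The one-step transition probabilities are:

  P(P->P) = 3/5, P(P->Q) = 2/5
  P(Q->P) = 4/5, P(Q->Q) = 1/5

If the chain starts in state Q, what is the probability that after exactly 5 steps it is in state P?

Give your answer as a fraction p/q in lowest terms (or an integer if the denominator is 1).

Computing P^5 by repeated multiplication:
P^1 =
  P: [3/5, 2/5]
  Q: [4/5, 1/5]
P^2 =
  P: [17/25, 8/25]
  Q: [16/25, 9/25]
P^3 =
  P: [83/125, 42/125]
  Q: [84/125, 41/125]
P^4 =
  P: [417/625, 208/625]
  Q: [416/625, 209/625]
P^5 =
  P: [2083/3125, 1042/3125]
  Q: [2084/3125, 1041/3125]

(P^5)[Q -> P] = 2084/3125

Answer: 2084/3125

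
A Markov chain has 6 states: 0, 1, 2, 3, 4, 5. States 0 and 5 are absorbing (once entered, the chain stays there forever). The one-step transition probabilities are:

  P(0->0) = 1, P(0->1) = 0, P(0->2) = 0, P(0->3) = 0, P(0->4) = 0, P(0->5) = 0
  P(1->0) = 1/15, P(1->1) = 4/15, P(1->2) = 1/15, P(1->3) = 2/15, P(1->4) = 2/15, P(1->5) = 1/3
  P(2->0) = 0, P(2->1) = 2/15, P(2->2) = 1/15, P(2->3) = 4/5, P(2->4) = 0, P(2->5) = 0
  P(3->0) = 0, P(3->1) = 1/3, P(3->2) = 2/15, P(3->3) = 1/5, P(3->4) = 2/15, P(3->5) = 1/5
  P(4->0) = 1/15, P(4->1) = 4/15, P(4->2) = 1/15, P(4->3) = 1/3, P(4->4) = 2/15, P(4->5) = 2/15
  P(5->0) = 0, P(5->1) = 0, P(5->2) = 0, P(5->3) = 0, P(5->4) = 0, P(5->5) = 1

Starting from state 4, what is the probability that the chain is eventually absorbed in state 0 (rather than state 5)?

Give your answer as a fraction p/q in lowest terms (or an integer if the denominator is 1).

Let a_i = P(absorbed in 0 | start in state i).
Boundary conditions: a_0 = 1, a_5 = 0.
For each transient state i, a_i = sum_j P(i->j) * a_j:
  a_1 = 1/15*a_0 + 4/15*a_1 + 1/15*a_2 + 2/15*a_3 + 2/15*a_4 + 1/3*a_5
  a_2 = 0*a_0 + 2/15*a_1 + 1/15*a_2 + 4/5*a_3 + 0*a_4 + 0*a_5
  a_3 = 0*a_0 + 1/3*a_1 + 2/15*a_2 + 1/5*a_3 + 2/15*a_4 + 1/5*a_5
  a_4 = 1/15*a_0 + 4/15*a_1 + 1/15*a_2 + 1/3*a_3 + 2/15*a_4 + 2/15*a_5

Substituting a_0 = 1 and a_5 = 0, rearrange to (I - Q) a = r where r[i] = P(i -> 0):
  [11/15, -1/15, -2/15, -2/15] . (a_1, a_2, a_3, a_4) = 1/15
  [-2/15, 14/15, -4/5, 0] . (a_1, a_2, a_3, a_4) = 0
  [-1/3, -2/15, 4/5, -2/15] . (a_1, a_2, a_3, a_4) = 0
  [-4/15, -1/15, -1/3, 13/15] . (a_1, a_2, a_3, a_4) = 1/15

Solving yields:
  a_1 = 173/1117
  a_2 = 134/1117
  a_3 = 255/2234
  a_4 = 397/2234

Starting state is 4, so the absorption probability is a_4 = 397/2234.

Answer: 397/2234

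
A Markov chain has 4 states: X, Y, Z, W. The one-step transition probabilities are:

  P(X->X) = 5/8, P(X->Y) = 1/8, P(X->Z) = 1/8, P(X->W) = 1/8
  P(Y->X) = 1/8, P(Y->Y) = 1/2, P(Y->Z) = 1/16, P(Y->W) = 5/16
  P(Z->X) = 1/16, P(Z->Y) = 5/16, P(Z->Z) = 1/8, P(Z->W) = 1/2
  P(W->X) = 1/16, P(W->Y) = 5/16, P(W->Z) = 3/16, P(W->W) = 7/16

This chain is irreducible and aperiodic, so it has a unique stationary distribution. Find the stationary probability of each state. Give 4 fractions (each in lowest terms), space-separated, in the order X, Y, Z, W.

The stationary distribution satisfies pi = pi * P, i.e.:
  pi_X = 5/8*pi_X + 1/8*pi_Y + 1/16*pi_Z + 1/16*pi_W
  pi_Y = 1/8*pi_X + 1/2*pi_Y + 5/16*pi_Z + 5/16*pi_W
  pi_Z = 1/8*pi_X + 1/16*pi_Y + 1/8*pi_Z + 3/16*pi_W
  pi_W = 1/8*pi_X + 5/16*pi_Y + 1/2*pi_Z + 7/16*pi_W
with normalization: pi_X + pi_Y + pi_Z + pi_W = 1.

Using the first 3 balance equations plus normalization, the linear system A*pi = b is:
  [-3/8, 1/8, 1/16, 1/16] . pi = 0
  [1/8, -1/2, 5/16, 5/16] . pi = 0
  [1/8, 1/16, -7/8, 3/16] . pi = 0
  [1, 1, 1, 1] . pi = 1

Solving yields:
  pi_X = 9/47
  pi_Y = 16/47
  pi_Z = 100/799
  pi_W = 274/799

Verification (pi * P):
  9/47*5/8 + 16/47*1/8 + 100/799*1/16 + 274/799*1/16 = 9/47 = pi_X  (ok)
  9/47*1/8 + 16/47*1/2 + 100/799*5/16 + 274/799*5/16 = 16/47 = pi_Y  (ok)
  9/47*1/8 + 16/47*1/16 + 100/799*1/8 + 274/799*3/16 = 100/799 = pi_Z  (ok)
  9/47*1/8 + 16/47*5/16 + 100/799*1/2 + 274/799*7/16 = 274/799 = pi_W  (ok)

Answer: 9/47 16/47 100/799 274/799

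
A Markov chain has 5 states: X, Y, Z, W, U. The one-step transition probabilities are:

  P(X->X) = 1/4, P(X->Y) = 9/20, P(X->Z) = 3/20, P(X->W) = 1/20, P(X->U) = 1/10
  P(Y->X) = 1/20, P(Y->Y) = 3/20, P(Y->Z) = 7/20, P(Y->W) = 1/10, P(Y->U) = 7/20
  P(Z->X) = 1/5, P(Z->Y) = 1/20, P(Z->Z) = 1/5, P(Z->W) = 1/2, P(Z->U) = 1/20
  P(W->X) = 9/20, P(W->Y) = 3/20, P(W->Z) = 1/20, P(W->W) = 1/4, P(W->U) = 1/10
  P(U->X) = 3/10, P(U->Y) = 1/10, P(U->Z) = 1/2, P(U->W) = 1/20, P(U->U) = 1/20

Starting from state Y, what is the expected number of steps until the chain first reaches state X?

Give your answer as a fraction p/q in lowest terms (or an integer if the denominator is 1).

Answer: 23522/5261

Derivation:
Let h_i = expected steps to first reach X from state i.
Boundary: h_X = 0.
First-step equations for the other states:
  h_Y = 1 + 1/20*h_X + 3/20*h_Y + 7/20*h_Z + 1/10*h_W + 7/20*h_U
  h_Z = 1 + 1/5*h_X + 1/20*h_Y + 1/5*h_Z + 1/2*h_W + 1/20*h_U
  h_W = 1 + 9/20*h_X + 3/20*h_Y + 1/20*h_Z + 1/4*h_W + 1/10*h_U
  h_U = 1 + 3/10*h_X + 1/10*h_Y + 1/2*h_Z + 1/20*h_W + 1/20*h_U

Substituting h_X = 0 and rearranging gives the linear system (I - Q) h = 1:
  [17/20, -7/20, -1/10, -7/20] . (h_Y, h_Z, h_W, h_U) = 1
  [-1/20, 4/5, -1/2, -1/20] . (h_Y, h_Z, h_W, h_U) = 1
  [-3/20, -1/20, 3/4, -1/10] . (h_Y, h_Z, h_W, h_U) = 1
  [-1/10, -1/2, -1/20, 19/20] . (h_Y, h_Z, h_W, h_U) = 1

Solving yields:
  h_Y = 23522/5261
  h_Z = 18896/5261
  h_W = 15482/5261
  h_U = 18774/5261

Starting state is Y, so the expected hitting time is h_Y = 23522/5261.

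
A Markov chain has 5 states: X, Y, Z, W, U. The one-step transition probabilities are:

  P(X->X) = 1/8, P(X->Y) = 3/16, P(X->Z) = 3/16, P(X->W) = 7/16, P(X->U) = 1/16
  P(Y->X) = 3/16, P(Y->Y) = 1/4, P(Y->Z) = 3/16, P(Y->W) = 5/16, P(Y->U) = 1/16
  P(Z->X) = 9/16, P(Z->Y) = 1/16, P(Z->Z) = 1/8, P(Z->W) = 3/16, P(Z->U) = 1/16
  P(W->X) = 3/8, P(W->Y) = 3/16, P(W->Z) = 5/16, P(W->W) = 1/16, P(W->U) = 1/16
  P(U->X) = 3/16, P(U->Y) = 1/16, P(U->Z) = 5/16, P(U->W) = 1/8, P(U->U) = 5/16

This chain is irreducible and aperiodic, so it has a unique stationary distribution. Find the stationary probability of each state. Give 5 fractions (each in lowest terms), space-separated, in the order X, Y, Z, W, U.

The stationary distribution satisfies pi = pi * P, i.e.:
  pi_X = 1/8*pi_X + 3/16*pi_Y + 9/16*pi_Z + 3/8*pi_W + 3/16*pi_U
  pi_Y = 3/16*pi_X + 1/4*pi_Y + 1/16*pi_Z + 3/16*pi_W + 1/16*pi_U
  pi_Z = 3/16*pi_X + 3/16*pi_Y + 1/8*pi_Z + 5/16*pi_W + 5/16*pi_U
  pi_W = 7/16*pi_X + 5/16*pi_Y + 3/16*pi_Z + 1/16*pi_W + 1/8*pi_U
  pi_U = 1/16*pi_X + 1/16*pi_Y + 1/16*pi_Z + 1/16*pi_W + 5/16*pi_U
with normalization: pi_X + pi_Y + pi_Z + pi_W + pi_U = 1.

Using the first 4 balance equations plus normalization, the linear system A*pi = b is:
  [-7/8, 3/16, 9/16, 3/8, 3/16] . pi = 0
  [3/16, -3/4, 1/16, 3/16, 1/16] . pi = 0
  [3/16, 3/16, -7/8, 5/16, 5/16] . pi = 0
  [7/16, 5/16, 3/16, -15/16, 1/8] . pi = 0
  [1, 1, 1, 1, 1] . pi = 1

Solving yields:
  pi_X = 6769/22888
  pi_Y = 1375/8583
  pi_Z = 7387/34332
  pi_W = 16861/68664
  pi_U = 1/12

Verification (pi * P):
  6769/22888*1/8 + 1375/8583*3/16 + 7387/34332*9/16 + 16861/68664*3/8 + 1/12*3/16 = 6769/22888 = pi_X  (ok)
  6769/22888*3/16 + 1375/8583*1/4 + 7387/34332*1/16 + 16861/68664*3/16 + 1/12*1/16 = 1375/8583 = pi_Y  (ok)
  6769/22888*3/16 + 1375/8583*3/16 + 7387/34332*1/8 + 16861/68664*5/16 + 1/12*5/16 = 7387/34332 = pi_Z  (ok)
  6769/22888*7/16 + 1375/8583*5/16 + 7387/34332*3/16 + 16861/68664*1/16 + 1/12*1/8 = 16861/68664 = pi_W  (ok)
  6769/22888*1/16 + 1375/8583*1/16 + 7387/34332*1/16 + 16861/68664*1/16 + 1/12*5/16 = 1/12 = pi_U  (ok)

Answer: 6769/22888 1375/8583 7387/34332 16861/68664 1/12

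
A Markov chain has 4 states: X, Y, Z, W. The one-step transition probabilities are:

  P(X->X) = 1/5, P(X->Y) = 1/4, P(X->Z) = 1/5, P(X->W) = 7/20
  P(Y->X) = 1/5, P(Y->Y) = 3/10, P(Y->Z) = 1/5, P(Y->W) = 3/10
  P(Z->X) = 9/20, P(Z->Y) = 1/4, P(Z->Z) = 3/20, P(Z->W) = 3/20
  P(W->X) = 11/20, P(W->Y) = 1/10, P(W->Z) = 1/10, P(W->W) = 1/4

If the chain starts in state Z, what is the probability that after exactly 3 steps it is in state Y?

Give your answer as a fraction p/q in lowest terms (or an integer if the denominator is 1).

Computing P^3 by repeated multiplication:
P^1 =
  X: [1/5, 1/4, 1/5, 7/20]
  Y: [1/5, 3/10, 1/5, 3/10]
  Z: [9/20, 1/4, 3/20, 3/20]
  W: [11/20, 1/10, 1/10, 1/4]
P^2 =
  X: [149/400, 21/100, 31/200, 21/80]
  Y: [71/200, 11/50, 4/25, 53/200]
  Z: [29/100, 6/25, 71/400, 117/400]
  W: [5/16, 87/400, 17/100, 3/10]
P^3 =
  X: [529/1600, 1769/8000, 83/500, 1129/4000]
  Y: [1331/4000, 177/800, 331/2000, 561/2000]
  Z: [1387/4000, 349/1600, 259/1600, 1093/4000]
  W: [139/400, 1727/8000, 323/2000, 2201/8000]

(P^3)[Z -> Y] = 349/1600

Answer: 349/1600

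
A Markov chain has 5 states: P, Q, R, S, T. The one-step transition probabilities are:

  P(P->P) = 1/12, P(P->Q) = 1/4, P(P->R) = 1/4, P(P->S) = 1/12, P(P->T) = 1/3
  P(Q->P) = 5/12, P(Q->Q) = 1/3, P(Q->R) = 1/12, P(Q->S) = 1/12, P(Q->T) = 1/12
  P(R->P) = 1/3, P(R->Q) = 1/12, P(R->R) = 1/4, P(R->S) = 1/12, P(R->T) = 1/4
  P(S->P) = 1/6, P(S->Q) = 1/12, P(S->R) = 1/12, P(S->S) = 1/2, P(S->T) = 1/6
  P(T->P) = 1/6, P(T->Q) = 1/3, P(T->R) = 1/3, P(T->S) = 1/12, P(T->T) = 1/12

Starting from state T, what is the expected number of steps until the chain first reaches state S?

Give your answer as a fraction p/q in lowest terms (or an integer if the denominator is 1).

Answer: 12

Derivation:
Let h_i = expected steps to first reach S from state i.
Boundary: h_S = 0.
First-step equations for the other states:
  h_P = 1 + 1/12*h_P + 1/4*h_Q + 1/4*h_R + 1/12*h_S + 1/3*h_T
  h_Q = 1 + 5/12*h_P + 1/3*h_Q + 1/12*h_R + 1/12*h_S + 1/12*h_T
  h_R = 1 + 1/3*h_P + 1/12*h_Q + 1/4*h_R + 1/12*h_S + 1/4*h_T
  h_T = 1 + 1/6*h_P + 1/3*h_Q + 1/3*h_R + 1/12*h_S + 1/12*h_T

Substituting h_S = 0 and rearranging gives the linear system (I - Q) h = 1:
  [11/12, -1/4, -1/4, -1/3] . (h_P, h_Q, h_R, h_T) = 1
  [-5/12, 2/3, -1/12, -1/12] . (h_P, h_Q, h_R, h_T) = 1
  [-1/3, -1/12, 3/4, -1/4] . (h_P, h_Q, h_R, h_T) = 1
  [-1/6, -1/3, -1/3, 11/12] . (h_P, h_Q, h_R, h_T) = 1

Solving yields:
  h_P = 12
  h_Q = 12
  h_R = 12
  h_T = 12

Starting state is T, so the expected hitting time is h_T = 12.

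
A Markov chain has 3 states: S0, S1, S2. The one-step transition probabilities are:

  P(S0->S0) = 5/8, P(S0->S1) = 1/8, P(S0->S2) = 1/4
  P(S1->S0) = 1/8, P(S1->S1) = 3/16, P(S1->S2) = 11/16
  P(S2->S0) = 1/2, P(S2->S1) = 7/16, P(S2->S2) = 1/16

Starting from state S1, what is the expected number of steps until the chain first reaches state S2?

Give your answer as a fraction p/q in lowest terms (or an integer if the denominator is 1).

Let h_i = expected steps to first reach S2 from state i.
Boundary: h_S2 = 0.
First-step equations for the other states:
  h_S0 = 1 + 5/8*h_S0 + 1/8*h_S1 + 1/4*h_S2
  h_S1 = 1 + 1/8*h_S0 + 3/16*h_S1 + 11/16*h_S2

Substituting h_S2 = 0 and rearranging gives the linear system (I - Q) h = 1:
  [3/8, -1/8] . (h_S0, h_S1) = 1
  [-1/8, 13/16] . (h_S0, h_S1) = 1

Solving yields:
  h_S0 = 120/37
  h_S1 = 64/37

Starting state is S1, so the expected hitting time is h_S1 = 64/37.

Answer: 64/37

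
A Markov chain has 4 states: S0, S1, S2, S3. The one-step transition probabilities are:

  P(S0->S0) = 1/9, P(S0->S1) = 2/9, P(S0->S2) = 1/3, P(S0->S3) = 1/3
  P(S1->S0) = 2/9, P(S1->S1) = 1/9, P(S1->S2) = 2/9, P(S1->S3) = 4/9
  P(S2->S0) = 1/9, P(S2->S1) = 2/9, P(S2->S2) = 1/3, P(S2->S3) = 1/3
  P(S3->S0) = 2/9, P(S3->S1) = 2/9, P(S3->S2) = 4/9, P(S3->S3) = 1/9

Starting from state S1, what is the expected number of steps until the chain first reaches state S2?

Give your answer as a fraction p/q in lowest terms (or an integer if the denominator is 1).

Answer: 54/17

Derivation:
Let h_i = expected steps to first reach S2 from state i.
Boundary: h_S2 = 0.
First-step equations for the other states:
  h_S0 = 1 + 1/9*h_S0 + 2/9*h_S1 + 1/3*h_S2 + 1/3*h_S3
  h_S1 = 1 + 2/9*h_S0 + 1/9*h_S1 + 2/9*h_S2 + 4/9*h_S3
  h_S3 = 1 + 2/9*h_S0 + 2/9*h_S1 + 4/9*h_S2 + 1/9*h_S3

Substituting h_S2 = 0 and rearranging gives the linear system (I - Q) h = 1:
  [8/9, -2/9, -1/3] . (h_S0, h_S1, h_S3) = 1
  [-2/9, 8/9, -4/9] . (h_S0, h_S1, h_S3) = 1
  [-2/9, -2/9, 8/9] . (h_S0, h_S1, h_S3) = 1

Solving yields:
  h_S0 = 99/34
  h_S1 = 54/17
  h_S3 = 45/17

Starting state is S1, so the expected hitting time is h_S1 = 54/17.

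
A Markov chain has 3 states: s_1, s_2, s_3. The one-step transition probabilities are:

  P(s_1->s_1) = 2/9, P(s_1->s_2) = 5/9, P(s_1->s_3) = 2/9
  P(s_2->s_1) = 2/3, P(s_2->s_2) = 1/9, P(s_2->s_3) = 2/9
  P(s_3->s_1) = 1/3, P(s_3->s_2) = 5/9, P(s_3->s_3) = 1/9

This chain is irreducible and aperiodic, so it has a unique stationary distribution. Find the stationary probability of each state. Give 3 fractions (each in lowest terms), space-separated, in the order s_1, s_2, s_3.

Answer: 27/65 5/13 1/5

Derivation:
The stationary distribution satisfies pi = pi * P, i.e.:
  pi_s_1 = 2/9*pi_s_1 + 2/3*pi_s_2 + 1/3*pi_s_3
  pi_s_2 = 5/9*pi_s_1 + 1/9*pi_s_2 + 5/9*pi_s_3
  pi_s_3 = 2/9*pi_s_1 + 2/9*pi_s_2 + 1/9*pi_s_3
with normalization: pi_s_1 + pi_s_2 + pi_s_3 = 1.

Using the first 2 balance equations plus normalization, the linear system A*pi = b is:
  [-7/9, 2/3, 1/3] . pi = 0
  [5/9, -8/9, 5/9] . pi = 0
  [1, 1, 1] . pi = 1

Solving yields:
  pi_s_1 = 27/65
  pi_s_2 = 5/13
  pi_s_3 = 1/5

Verification (pi * P):
  27/65*2/9 + 5/13*2/3 + 1/5*1/3 = 27/65 = pi_s_1  (ok)
  27/65*5/9 + 5/13*1/9 + 1/5*5/9 = 5/13 = pi_s_2  (ok)
  27/65*2/9 + 5/13*2/9 + 1/5*1/9 = 1/5 = pi_s_3  (ok)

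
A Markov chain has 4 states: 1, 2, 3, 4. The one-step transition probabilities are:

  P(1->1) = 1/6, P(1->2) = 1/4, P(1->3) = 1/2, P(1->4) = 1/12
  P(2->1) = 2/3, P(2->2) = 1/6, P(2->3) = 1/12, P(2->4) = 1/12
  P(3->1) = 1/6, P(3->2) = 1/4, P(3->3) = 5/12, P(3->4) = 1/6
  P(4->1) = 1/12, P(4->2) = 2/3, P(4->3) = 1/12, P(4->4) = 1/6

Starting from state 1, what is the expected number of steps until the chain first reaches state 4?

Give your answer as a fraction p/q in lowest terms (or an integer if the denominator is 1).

Let h_i = expected steps to first reach 4 from state i.
Boundary: h_4 = 0.
First-step equations for the other states:
  h_1 = 1 + 1/6*h_1 + 1/4*h_2 + 1/2*h_3 + 1/12*h_4
  h_2 = 1 + 2/3*h_1 + 1/6*h_2 + 1/12*h_3 + 1/12*h_4
  h_3 = 1 + 1/6*h_1 + 1/4*h_2 + 5/12*h_3 + 1/6*h_4

Substituting h_4 = 0 and rearranging gives the linear system (I - Q) h = 1:
  [5/6, -1/4, -1/2] . (h_1, h_2, h_3) = 1
  [-2/3, 5/6, -1/12] . (h_1, h_2, h_3) = 1
  [-1/6, -1/4, 7/12] . (h_1, h_2, h_3) = 1

Solving yields:
  h_1 = 507/58
  h_2 = 9
  h_3 = 234/29

Starting state is 1, so the expected hitting time is h_1 = 507/58.

Answer: 507/58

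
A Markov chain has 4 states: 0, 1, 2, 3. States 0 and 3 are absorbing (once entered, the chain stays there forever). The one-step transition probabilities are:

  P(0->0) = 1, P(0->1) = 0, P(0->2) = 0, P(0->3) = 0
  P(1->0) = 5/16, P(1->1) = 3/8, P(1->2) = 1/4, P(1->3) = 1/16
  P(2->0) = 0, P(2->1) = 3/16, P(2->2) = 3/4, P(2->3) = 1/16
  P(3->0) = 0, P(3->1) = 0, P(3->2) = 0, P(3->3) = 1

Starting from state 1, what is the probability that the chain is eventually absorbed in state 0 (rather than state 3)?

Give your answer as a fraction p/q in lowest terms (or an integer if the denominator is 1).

Answer: 5/7

Derivation:
Let a_i = P(absorbed in 0 | start in state i).
Boundary conditions: a_0 = 1, a_3 = 0.
For each transient state i, a_i = sum_j P(i->j) * a_j:
  a_1 = 5/16*a_0 + 3/8*a_1 + 1/4*a_2 + 1/16*a_3
  a_2 = 0*a_0 + 3/16*a_1 + 3/4*a_2 + 1/16*a_3

Substituting a_0 = 1 and a_3 = 0, rearrange to (I - Q) a = r where r[i] = P(i -> 0):
  [5/8, -1/4] . (a_1, a_2) = 5/16
  [-3/16, 1/4] . (a_1, a_2) = 0

Solving yields:
  a_1 = 5/7
  a_2 = 15/28

Starting state is 1, so the absorption probability is a_1 = 5/7.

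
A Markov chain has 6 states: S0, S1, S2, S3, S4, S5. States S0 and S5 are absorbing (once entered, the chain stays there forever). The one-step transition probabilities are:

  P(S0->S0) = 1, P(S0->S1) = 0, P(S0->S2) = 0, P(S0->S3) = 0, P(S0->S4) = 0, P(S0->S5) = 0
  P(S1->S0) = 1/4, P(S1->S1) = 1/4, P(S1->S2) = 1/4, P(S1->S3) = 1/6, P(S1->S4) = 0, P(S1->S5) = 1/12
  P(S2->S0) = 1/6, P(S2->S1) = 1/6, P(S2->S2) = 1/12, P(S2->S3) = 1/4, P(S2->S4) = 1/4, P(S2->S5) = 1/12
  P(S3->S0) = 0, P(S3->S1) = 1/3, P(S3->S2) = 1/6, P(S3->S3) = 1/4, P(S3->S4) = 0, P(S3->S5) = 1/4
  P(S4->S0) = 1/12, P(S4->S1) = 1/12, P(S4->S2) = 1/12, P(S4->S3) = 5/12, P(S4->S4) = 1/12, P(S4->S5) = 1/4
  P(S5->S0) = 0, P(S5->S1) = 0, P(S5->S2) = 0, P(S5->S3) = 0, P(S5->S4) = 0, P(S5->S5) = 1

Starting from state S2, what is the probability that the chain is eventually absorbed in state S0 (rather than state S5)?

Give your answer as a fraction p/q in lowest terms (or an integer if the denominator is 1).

Let a_i = P(absorbed in S0 | start in state i).
Boundary conditions: a_S0 = 1, a_S5 = 0.
For each transient state i, a_i = sum_j P(i->j) * a_j:
  a_S1 = 1/4*a_S0 + 1/4*a_S1 + 1/4*a_S2 + 1/6*a_S3 + 0*a_S4 + 1/12*a_S5
  a_S2 = 1/6*a_S0 + 1/6*a_S1 + 1/12*a_S2 + 1/4*a_S3 + 1/4*a_S4 + 1/12*a_S5
  a_S3 = 0*a_S0 + 1/3*a_S1 + 1/6*a_S2 + 1/4*a_S3 + 0*a_S4 + 1/4*a_S5
  a_S4 = 1/12*a_S0 + 1/12*a_S1 + 1/12*a_S2 + 5/12*a_S3 + 1/12*a_S4 + 1/4*a_S5

Substituting a_S0 = 1 and a_S5 = 0, rearrange to (I - Q) a = r where r[i] = P(i -> S0):
  [3/4, -1/4, -1/6, 0] . (a_S1, a_S2, a_S3, a_S4) = 1/4
  [-1/6, 11/12, -1/4, -1/4] . (a_S1, a_S2, a_S3, a_S4) = 1/6
  [-1/3, -1/6, 3/4, 0] . (a_S1, a_S2, a_S3, a_S4) = 0
  [-1/12, -1/12, -5/12, 11/12] . (a_S1, a_S2, a_S3, a_S4) = 1/12

Solving yields:
  a_S1 = 3673/6399
  a_S2 = 3076/6399
  a_S3 = 772/2133
  a_S4 = 2248/6399

Starting state is S2, so the absorption probability is a_S2 = 3076/6399.

Answer: 3076/6399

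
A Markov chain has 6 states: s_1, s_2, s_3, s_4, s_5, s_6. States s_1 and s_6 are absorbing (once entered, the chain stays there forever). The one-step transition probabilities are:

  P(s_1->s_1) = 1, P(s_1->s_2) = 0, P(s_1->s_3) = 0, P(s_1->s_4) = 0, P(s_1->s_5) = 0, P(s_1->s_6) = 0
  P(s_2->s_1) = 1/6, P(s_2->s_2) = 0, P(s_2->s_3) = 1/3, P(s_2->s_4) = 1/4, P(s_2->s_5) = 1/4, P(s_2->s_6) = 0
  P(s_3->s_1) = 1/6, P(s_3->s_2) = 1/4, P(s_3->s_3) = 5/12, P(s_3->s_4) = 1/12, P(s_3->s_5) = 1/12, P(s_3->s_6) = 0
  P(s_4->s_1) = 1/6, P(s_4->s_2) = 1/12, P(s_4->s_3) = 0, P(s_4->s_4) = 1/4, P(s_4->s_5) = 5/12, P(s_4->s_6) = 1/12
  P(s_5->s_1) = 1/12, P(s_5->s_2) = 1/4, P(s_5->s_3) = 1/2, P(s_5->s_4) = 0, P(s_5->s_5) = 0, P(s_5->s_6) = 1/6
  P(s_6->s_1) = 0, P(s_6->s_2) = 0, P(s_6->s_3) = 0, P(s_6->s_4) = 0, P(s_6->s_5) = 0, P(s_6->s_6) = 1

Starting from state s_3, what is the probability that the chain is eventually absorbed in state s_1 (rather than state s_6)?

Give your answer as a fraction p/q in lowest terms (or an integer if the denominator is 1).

Let a_i = P(absorbed in s_1 | start in state i).
Boundary conditions: a_s_1 = 1, a_s_6 = 0.
For each transient state i, a_i = sum_j P(i->j) * a_j:
  a_s_2 = 1/6*a_s_1 + 0*a_s_2 + 1/3*a_s_3 + 1/4*a_s_4 + 1/4*a_s_5 + 0*a_s_6
  a_s_3 = 1/6*a_s_1 + 1/4*a_s_2 + 5/12*a_s_3 + 1/12*a_s_4 + 1/12*a_s_5 + 0*a_s_6
  a_s_4 = 1/6*a_s_1 + 1/12*a_s_2 + 0*a_s_3 + 1/4*a_s_4 + 5/12*a_s_5 + 1/12*a_s_6
  a_s_5 = 1/12*a_s_1 + 1/4*a_s_2 + 1/2*a_s_3 + 0*a_s_4 + 0*a_s_5 + 1/6*a_s_6

Substituting a_s_1 = 1 and a_s_6 = 0, rearrange to (I - Q) a = r where r[i] = P(i -> s_1):
  [1, -1/3, -1/4, -1/4] . (a_s_2, a_s_3, a_s_4, a_s_5) = 1/6
  [-1/4, 7/12, -1/12, -1/12] . (a_s_2, a_s_3, a_s_4, a_s_5) = 1/6
  [-1/12, 0, 3/4, -5/12] . (a_s_2, a_s_3, a_s_4, a_s_5) = 1/6
  [-1/4, -1/2, 0, 1] . (a_s_2, a_s_3, a_s_4, a_s_5) = 1/12

Solving yields:
  a_s_2 = 1831/2331
  a_s_3 = 91/111
  a_s_4 = 3229/4662
  a_s_5 = 3215/4662

Starting state is s_3, so the absorption probability is a_s_3 = 91/111.

Answer: 91/111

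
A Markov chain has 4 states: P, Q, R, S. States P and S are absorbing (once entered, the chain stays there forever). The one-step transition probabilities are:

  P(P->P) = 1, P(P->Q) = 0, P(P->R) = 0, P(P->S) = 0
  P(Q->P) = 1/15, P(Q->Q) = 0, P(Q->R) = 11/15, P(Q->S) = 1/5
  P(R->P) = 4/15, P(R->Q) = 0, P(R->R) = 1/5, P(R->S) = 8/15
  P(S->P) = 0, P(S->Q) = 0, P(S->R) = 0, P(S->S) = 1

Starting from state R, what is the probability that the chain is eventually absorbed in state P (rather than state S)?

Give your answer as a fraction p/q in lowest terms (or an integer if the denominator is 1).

Answer: 1/3

Derivation:
Let a_i = P(absorbed in P | start in state i).
Boundary conditions: a_P = 1, a_S = 0.
For each transient state i, a_i = sum_j P(i->j) * a_j:
  a_Q = 1/15*a_P + 0*a_Q + 11/15*a_R + 1/5*a_S
  a_R = 4/15*a_P + 0*a_Q + 1/5*a_R + 8/15*a_S

Substituting a_P = 1 and a_S = 0, rearrange to (I - Q) a = r where r[i] = P(i -> P):
  [1, -11/15] . (a_Q, a_R) = 1/15
  [0, 4/5] . (a_Q, a_R) = 4/15

Solving yields:
  a_Q = 14/45
  a_R = 1/3

Starting state is R, so the absorption probability is a_R = 1/3.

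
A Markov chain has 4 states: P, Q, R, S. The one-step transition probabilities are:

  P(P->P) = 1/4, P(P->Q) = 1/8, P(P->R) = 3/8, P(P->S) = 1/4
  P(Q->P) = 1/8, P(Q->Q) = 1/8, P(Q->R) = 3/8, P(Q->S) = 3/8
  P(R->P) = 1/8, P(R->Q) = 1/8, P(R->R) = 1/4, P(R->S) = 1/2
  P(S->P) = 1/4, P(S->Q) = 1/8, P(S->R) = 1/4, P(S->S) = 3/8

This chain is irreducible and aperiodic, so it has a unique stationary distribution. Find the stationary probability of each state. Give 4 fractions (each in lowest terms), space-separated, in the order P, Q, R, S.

The stationary distribution satisfies pi = pi * P, i.e.:
  pi_P = 1/4*pi_P + 1/8*pi_Q + 1/8*pi_R + 1/4*pi_S
  pi_Q = 1/8*pi_P + 1/8*pi_Q + 1/8*pi_R + 1/8*pi_S
  pi_R = 3/8*pi_P + 3/8*pi_Q + 1/4*pi_R + 1/4*pi_S
  pi_S = 1/4*pi_P + 3/8*pi_Q + 1/2*pi_R + 3/8*pi_S
with normalization: pi_P + pi_Q + pi_R + pi_S = 1.

Using the first 3 balance equations plus normalization, the linear system A*pi = b is:
  [-3/4, 1/8, 1/8, 1/4] . pi = 0
  [1/8, -7/8, 1/8, 1/8] . pi = 0
  [3/8, 3/8, -3/4, 1/4] . pi = 0
  [1, 1, 1, 1] . pi = 1

Solving yields:
  pi_P = 103/520
  pi_Q = 1/8
  pi_R = 151/520
  pi_S = 201/520

Verification (pi * P):
  103/520*1/4 + 1/8*1/8 + 151/520*1/8 + 201/520*1/4 = 103/520 = pi_P  (ok)
  103/520*1/8 + 1/8*1/8 + 151/520*1/8 + 201/520*1/8 = 1/8 = pi_Q  (ok)
  103/520*3/8 + 1/8*3/8 + 151/520*1/4 + 201/520*1/4 = 151/520 = pi_R  (ok)
  103/520*1/4 + 1/8*3/8 + 151/520*1/2 + 201/520*3/8 = 201/520 = pi_S  (ok)

Answer: 103/520 1/8 151/520 201/520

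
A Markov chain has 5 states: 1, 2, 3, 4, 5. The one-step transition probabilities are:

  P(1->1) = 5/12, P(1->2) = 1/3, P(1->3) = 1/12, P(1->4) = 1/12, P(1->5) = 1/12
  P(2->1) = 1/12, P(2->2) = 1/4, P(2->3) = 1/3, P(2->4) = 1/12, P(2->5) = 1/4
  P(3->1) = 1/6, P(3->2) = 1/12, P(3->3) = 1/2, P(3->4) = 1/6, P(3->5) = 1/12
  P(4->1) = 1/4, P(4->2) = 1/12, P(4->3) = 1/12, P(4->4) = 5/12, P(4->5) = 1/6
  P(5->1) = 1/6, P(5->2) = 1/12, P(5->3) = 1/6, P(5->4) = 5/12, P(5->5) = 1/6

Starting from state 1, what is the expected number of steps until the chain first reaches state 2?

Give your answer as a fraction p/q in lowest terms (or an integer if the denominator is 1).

Let h_i = expected steps to first reach 2 from state i.
Boundary: h_2 = 0.
First-step equations for the other states:
  h_1 = 1 + 5/12*h_1 + 1/3*h_2 + 1/12*h_3 + 1/12*h_4 + 1/12*h_5
  h_3 = 1 + 1/6*h_1 + 1/12*h_2 + 1/2*h_3 + 1/6*h_4 + 1/12*h_5
  h_4 = 1 + 1/4*h_1 + 1/12*h_2 + 1/12*h_3 + 5/12*h_4 + 1/6*h_5
  h_5 = 1 + 1/6*h_1 + 1/12*h_2 + 1/6*h_3 + 5/12*h_4 + 1/6*h_5

Substituting h_2 = 0 and rearranging gives the linear system (I - Q) h = 1:
  [7/12, -1/12, -1/12, -1/12] . (h_1, h_3, h_4, h_5) = 1
  [-1/6, 1/2, -1/6, -1/12] . (h_1, h_3, h_4, h_5) = 1
  [-1/4, -1/12, 7/12, -1/6] . (h_1, h_3, h_4, h_5) = 1
  [-1/6, -1/6, -5/12, 5/6] . (h_1, h_3, h_4, h_5) = 1

Solving yields:
  h_1 = 3522/763
  h_3 = 750/109
  h_4 = 5052/763
  h_5 = 5196/763

Starting state is 1, so the expected hitting time is h_1 = 3522/763.

Answer: 3522/763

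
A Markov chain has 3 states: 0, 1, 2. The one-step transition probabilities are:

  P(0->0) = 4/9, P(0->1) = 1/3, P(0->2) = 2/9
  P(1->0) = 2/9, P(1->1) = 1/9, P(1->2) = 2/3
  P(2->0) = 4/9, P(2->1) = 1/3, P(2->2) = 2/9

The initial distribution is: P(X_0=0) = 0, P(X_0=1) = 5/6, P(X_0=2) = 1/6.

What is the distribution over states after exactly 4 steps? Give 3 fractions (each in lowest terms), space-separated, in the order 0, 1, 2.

Propagating the distribution step by step (d_{t+1} = d_t * P):
d_0 = (0=0, 1=5/6, 2=1/6)
  d_1[0] = 0*4/9 + 5/6*2/9 + 1/6*4/9 = 7/27
  d_1[1] = 0*1/3 + 5/6*1/9 + 1/6*1/3 = 4/27
  d_1[2] = 0*2/9 + 5/6*2/3 + 1/6*2/9 = 16/27
d_1 = (0=7/27, 1=4/27, 2=16/27)
  d_2[0] = 7/27*4/9 + 4/27*2/9 + 16/27*4/9 = 100/243
  d_2[1] = 7/27*1/3 + 4/27*1/9 + 16/27*1/3 = 73/243
  d_2[2] = 7/27*2/9 + 4/27*2/3 + 16/27*2/9 = 70/243
d_2 = (0=100/243, 1=73/243, 2=70/243)
  d_3[0] = 100/243*4/9 + 73/243*2/9 + 70/243*4/9 = 826/2187
  d_3[1] = 100/243*1/3 + 73/243*1/9 + 70/243*1/3 = 583/2187
  d_3[2] = 100/243*2/9 + 73/243*2/3 + 70/243*2/9 = 778/2187
d_3 = (0=826/2187, 1=583/2187, 2=778/2187)
  d_4[0] = 826/2187*4/9 + 583/2187*2/9 + 778/2187*4/9 = 7582/19683
  d_4[1] = 826/2187*1/3 + 583/2187*1/9 + 778/2187*1/3 = 5395/19683
  d_4[2] = 826/2187*2/9 + 583/2187*2/3 + 778/2187*2/9 = 6706/19683
d_4 = (0=7582/19683, 1=5395/19683, 2=6706/19683)

Answer: 7582/19683 5395/19683 6706/19683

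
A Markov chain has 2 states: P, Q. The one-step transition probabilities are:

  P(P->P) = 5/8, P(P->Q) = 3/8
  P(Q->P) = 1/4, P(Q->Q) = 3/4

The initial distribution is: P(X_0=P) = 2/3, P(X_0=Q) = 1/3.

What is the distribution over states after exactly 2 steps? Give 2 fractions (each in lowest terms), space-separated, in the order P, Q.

Propagating the distribution step by step (d_{t+1} = d_t * P):
d_0 = (P=2/3, Q=1/3)
  d_1[P] = 2/3*5/8 + 1/3*1/4 = 1/2
  d_1[Q] = 2/3*3/8 + 1/3*3/4 = 1/2
d_1 = (P=1/2, Q=1/2)
  d_2[P] = 1/2*5/8 + 1/2*1/4 = 7/16
  d_2[Q] = 1/2*3/8 + 1/2*3/4 = 9/16
d_2 = (P=7/16, Q=9/16)

Answer: 7/16 9/16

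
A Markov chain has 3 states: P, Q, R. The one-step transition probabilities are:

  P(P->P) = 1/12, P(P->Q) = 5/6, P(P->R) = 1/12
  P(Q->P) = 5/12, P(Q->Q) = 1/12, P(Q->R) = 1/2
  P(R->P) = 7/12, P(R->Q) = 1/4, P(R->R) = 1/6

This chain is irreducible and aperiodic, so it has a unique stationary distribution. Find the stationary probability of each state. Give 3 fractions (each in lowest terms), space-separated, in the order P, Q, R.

The stationary distribution satisfies pi = pi * P, i.e.:
  pi_P = 1/12*pi_P + 5/12*pi_Q + 7/12*pi_R
  pi_Q = 5/6*pi_P + 1/12*pi_Q + 1/4*pi_R
  pi_R = 1/12*pi_P + 1/2*pi_Q + 1/6*pi_R
with normalization: pi_P + pi_Q + pi_R = 1.

Using the first 2 balance equations plus normalization, the linear system A*pi = b is:
  [-11/12, 5/12, 7/12] . pi = 0
  [5/6, -11/12, 1/4] . pi = 0
  [1, 1, 1] . pi = 1

Solving yields:
  pi_P = 46/133
  pi_Q = 103/266
  pi_R = 71/266

Verification (pi * P):
  46/133*1/12 + 103/266*5/12 + 71/266*7/12 = 46/133 = pi_P  (ok)
  46/133*5/6 + 103/266*1/12 + 71/266*1/4 = 103/266 = pi_Q  (ok)
  46/133*1/12 + 103/266*1/2 + 71/266*1/6 = 71/266 = pi_R  (ok)

Answer: 46/133 103/266 71/266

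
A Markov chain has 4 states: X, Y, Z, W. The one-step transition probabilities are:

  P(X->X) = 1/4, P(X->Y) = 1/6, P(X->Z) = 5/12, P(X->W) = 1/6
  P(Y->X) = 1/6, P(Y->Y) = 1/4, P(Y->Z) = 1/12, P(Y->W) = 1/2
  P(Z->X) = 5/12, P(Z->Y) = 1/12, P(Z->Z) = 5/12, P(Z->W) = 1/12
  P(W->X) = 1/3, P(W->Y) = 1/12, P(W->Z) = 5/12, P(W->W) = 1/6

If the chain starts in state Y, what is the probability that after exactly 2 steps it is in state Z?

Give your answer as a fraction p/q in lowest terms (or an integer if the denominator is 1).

Computing P^2 by repeated multiplication:
P^1 =
  X: [1/4, 1/6, 5/12, 1/6]
  Y: [1/6, 1/4, 1/12, 1/2]
  Z: [5/12, 1/12, 5/12, 1/12]
  W: [1/3, 1/12, 5/12, 1/6]
P^2 =
  X: [23/72, 19/144, 13/36, 3/16]
  Y: [41/144, 5/36, 1/3, 35/144]
  Z: [23/72, 19/144, 7/18, 23/144]
  W: [47/144, 1/8, 7/18, 23/144]

(P^2)[Y -> Z] = 1/3

Answer: 1/3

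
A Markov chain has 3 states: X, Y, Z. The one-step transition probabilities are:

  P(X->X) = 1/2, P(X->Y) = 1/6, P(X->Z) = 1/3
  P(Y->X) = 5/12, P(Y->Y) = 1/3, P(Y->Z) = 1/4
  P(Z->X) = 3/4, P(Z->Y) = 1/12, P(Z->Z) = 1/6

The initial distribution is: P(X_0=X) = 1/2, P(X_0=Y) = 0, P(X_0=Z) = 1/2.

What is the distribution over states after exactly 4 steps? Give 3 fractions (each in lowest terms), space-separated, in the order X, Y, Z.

Propagating the distribution step by step (d_{t+1} = d_t * P):
d_0 = (X=1/2, Y=0, Z=1/2)
  d_1[X] = 1/2*1/2 + 0*5/12 + 1/2*3/4 = 5/8
  d_1[Y] = 1/2*1/6 + 0*1/3 + 1/2*1/12 = 1/8
  d_1[Z] = 1/2*1/3 + 0*1/4 + 1/2*1/6 = 1/4
d_1 = (X=5/8, Y=1/8, Z=1/4)
  d_2[X] = 5/8*1/2 + 1/8*5/12 + 1/4*3/4 = 53/96
  d_2[Y] = 5/8*1/6 + 1/8*1/3 + 1/4*1/12 = 1/6
  d_2[Z] = 5/8*1/3 + 1/8*1/4 + 1/4*1/6 = 9/32
d_2 = (X=53/96, Y=1/6, Z=9/32)
  d_3[X] = 53/96*1/2 + 1/6*5/12 + 9/32*3/4 = 641/1152
  d_3[Y] = 53/96*1/6 + 1/6*1/3 + 9/32*1/12 = 197/1152
  d_3[Z] = 53/96*1/3 + 1/6*1/4 + 9/32*1/6 = 157/576
d_3 = (X=641/1152, Y=197/1152, Z=157/576)
  d_4[X] = 641/1152*1/2 + 197/1152*5/12 + 157/576*3/4 = 7657/13824
  d_4[Y] = 641/1152*1/6 + 197/1152*1/3 + 157/576*1/12 = 149/864
  d_4[Z] = 641/1152*1/3 + 197/1152*1/4 + 157/576*1/6 = 1261/4608
d_4 = (X=7657/13824, Y=149/864, Z=1261/4608)

Answer: 7657/13824 149/864 1261/4608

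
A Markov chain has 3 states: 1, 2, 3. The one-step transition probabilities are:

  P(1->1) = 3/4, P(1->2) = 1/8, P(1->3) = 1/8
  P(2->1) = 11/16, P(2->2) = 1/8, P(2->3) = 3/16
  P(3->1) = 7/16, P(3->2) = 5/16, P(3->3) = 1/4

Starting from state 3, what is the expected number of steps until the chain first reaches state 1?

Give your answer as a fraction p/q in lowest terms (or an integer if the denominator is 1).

Answer: 304/153

Derivation:
Let h_i = expected steps to first reach 1 from state i.
Boundary: h_1 = 0.
First-step equations for the other states:
  h_2 = 1 + 11/16*h_1 + 1/8*h_2 + 3/16*h_3
  h_3 = 1 + 7/16*h_1 + 5/16*h_2 + 1/4*h_3

Substituting h_1 = 0 and rearranging gives the linear system (I - Q) h = 1:
  [7/8, -3/16] . (h_2, h_3) = 1
  [-5/16, 3/4] . (h_2, h_3) = 1

Solving yields:
  h_2 = 80/51
  h_3 = 304/153

Starting state is 3, so the expected hitting time is h_3 = 304/153.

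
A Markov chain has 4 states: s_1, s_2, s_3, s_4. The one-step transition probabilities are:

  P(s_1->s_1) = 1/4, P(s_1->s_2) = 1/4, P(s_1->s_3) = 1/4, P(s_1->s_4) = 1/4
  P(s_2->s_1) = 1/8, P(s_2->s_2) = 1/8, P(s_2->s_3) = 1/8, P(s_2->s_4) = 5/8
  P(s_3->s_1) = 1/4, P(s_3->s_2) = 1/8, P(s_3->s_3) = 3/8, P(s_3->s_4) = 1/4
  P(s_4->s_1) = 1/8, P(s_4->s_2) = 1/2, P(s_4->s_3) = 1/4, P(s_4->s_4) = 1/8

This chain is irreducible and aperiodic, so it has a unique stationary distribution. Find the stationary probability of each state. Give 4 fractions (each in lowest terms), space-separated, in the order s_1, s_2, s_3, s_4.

Answer: 23/129 34/129 32/129 40/129

Derivation:
The stationary distribution satisfies pi = pi * P, i.e.:
  pi_s_1 = 1/4*pi_s_1 + 1/8*pi_s_2 + 1/4*pi_s_3 + 1/8*pi_s_4
  pi_s_2 = 1/4*pi_s_1 + 1/8*pi_s_2 + 1/8*pi_s_3 + 1/2*pi_s_4
  pi_s_3 = 1/4*pi_s_1 + 1/8*pi_s_2 + 3/8*pi_s_3 + 1/4*pi_s_4
  pi_s_4 = 1/4*pi_s_1 + 5/8*pi_s_2 + 1/4*pi_s_3 + 1/8*pi_s_4
with normalization: pi_s_1 + pi_s_2 + pi_s_3 + pi_s_4 = 1.

Using the first 3 balance equations plus normalization, the linear system A*pi = b is:
  [-3/4, 1/8, 1/4, 1/8] . pi = 0
  [1/4, -7/8, 1/8, 1/2] . pi = 0
  [1/4, 1/8, -5/8, 1/4] . pi = 0
  [1, 1, 1, 1] . pi = 1

Solving yields:
  pi_s_1 = 23/129
  pi_s_2 = 34/129
  pi_s_3 = 32/129
  pi_s_4 = 40/129

Verification (pi * P):
  23/129*1/4 + 34/129*1/8 + 32/129*1/4 + 40/129*1/8 = 23/129 = pi_s_1  (ok)
  23/129*1/4 + 34/129*1/8 + 32/129*1/8 + 40/129*1/2 = 34/129 = pi_s_2  (ok)
  23/129*1/4 + 34/129*1/8 + 32/129*3/8 + 40/129*1/4 = 32/129 = pi_s_3  (ok)
  23/129*1/4 + 34/129*5/8 + 32/129*1/4 + 40/129*1/8 = 40/129 = pi_s_4  (ok)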